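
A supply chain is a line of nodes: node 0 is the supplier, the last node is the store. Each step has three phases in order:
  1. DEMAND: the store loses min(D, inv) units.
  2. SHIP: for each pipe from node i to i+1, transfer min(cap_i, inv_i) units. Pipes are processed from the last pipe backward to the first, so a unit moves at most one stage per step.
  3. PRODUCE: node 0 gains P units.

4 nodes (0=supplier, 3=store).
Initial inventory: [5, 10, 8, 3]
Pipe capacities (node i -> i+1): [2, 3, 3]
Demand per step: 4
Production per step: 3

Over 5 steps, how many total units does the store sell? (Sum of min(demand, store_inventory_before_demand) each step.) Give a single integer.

Step 1: sold=3 (running total=3) -> [6 9 8 3]
Step 2: sold=3 (running total=6) -> [7 8 8 3]
Step 3: sold=3 (running total=9) -> [8 7 8 3]
Step 4: sold=3 (running total=12) -> [9 6 8 3]
Step 5: sold=3 (running total=15) -> [10 5 8 3]

Answer: 15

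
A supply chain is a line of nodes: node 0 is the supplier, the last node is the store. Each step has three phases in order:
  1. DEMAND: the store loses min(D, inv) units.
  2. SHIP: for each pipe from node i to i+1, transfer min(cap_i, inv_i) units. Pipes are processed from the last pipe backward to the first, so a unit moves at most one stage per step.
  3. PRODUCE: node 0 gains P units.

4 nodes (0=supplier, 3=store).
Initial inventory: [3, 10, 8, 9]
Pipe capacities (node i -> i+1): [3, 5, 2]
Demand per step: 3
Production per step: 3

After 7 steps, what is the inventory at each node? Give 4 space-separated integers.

Step 1: demand=3,sold=3 ship[2->3]=2 ship[1->2]=5 ship[0->1]=3 prod=3 -> inv=[3 8 11 8]
Step 2: demand=3,sold=3 ship[2->3]=2 ship[1->2]=5 ship[0->1]=3 prod=3 -> inv=[3 6 14 7]
Step 3: demand=3,sold=3 ship[2->3]=2 ship[1->2]=5 ship[0->1]=3 prod=3 -> inv=[3 4 17 6]
Step 4: demand=3,sold=3 ship[2->3]=2 ship[1->2]=4 ship[0->1]=3 prod=3 -> inv=[3 3 19 5]
Step 5: demand=3,sold=3 ship[2->3]=2 ship[1->2]=3 ship[0->1]=3 prod=3 -> inv=[3 3 20 4]
Step 6: demand=3,sold=3 ship[2->3]=2 ship[1->2]=3 ship[0->1]=3 prod=3 -> inv=[3 3 21 3]
Step 7: demand=3,sold=3 ship[2->3]=2 ship[1->2]=3 ship[0->1]=3 prod=3 -> inv=[3 3 22 2]

3 3 22 2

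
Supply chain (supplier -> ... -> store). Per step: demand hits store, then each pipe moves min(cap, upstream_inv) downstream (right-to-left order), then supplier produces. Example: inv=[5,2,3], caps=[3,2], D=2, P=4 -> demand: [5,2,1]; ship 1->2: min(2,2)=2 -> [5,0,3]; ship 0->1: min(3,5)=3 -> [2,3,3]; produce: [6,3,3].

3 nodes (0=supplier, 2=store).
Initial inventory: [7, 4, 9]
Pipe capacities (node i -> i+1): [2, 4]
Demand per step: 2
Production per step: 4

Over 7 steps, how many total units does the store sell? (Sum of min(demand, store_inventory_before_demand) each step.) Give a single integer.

Answer: 14

Derivation:
Step 1: sold=2 (running total=2) -> [9 2 11]
Step 2: sold=2 (running total=4) -> [11 2 11]
Step 3: sold=2 (running total=6) -> [13 2 11]
Step 4: sold=2 (running total=8) -> [15 2 11]
Step 5: sold=2 (running total=10) -> [17 2 11]
Step 6: sold=2 (running total=12) -> [19 2 11]
Step 7: sold=2 (running total=14) -> [21 2 11]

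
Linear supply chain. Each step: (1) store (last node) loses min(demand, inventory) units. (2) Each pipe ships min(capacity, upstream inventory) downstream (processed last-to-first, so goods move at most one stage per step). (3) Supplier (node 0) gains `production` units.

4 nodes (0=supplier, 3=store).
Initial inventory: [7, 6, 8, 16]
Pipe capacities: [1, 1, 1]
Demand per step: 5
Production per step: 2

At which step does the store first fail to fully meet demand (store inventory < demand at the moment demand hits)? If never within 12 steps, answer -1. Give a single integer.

Step 1: demand=5,sold=5 ship[2->3]=1 ship[1->2]=1 ship[0->1]=1 prod=2 -> [8 6 8 12]
Step 2: demand=5,sold=5 ship[2->3]=1 ship[1->2]=1 ship[0->1]=1 prod=2 -> [9 6 8 8]
Step 3: demand=5,sold=5 ship[2->3]=1 ship[1->2]=1 ship[0->1]=1 prod=2 -> [10 6 8 4]
Step 4: demand=5,sold=4 ship[2->3]=1 ship[1->2]=1 ship[0->1]=1 prod=2 -> [11 6 8 1]
Step 5: demand=5,sold=1 ship[2->3]=1 ship[1->2]=1 ship[0->1]=1 prod=2 -> [12 6 8 1]
Step 6: demand=5,sold=1 ship[2->3]=1 ship[1->2]=1 ship[0->1]=1 prod=2 -> [13 6 8 1]
Step 7: demand=5,sold=1 ship[2->3]=1 ship[1->2]=1 ship[0->1]=1 prod=2 -> [14 6 8 1]
Step 8: demand=5,sold=1 ship[2->3]=1 ship[1->2]=1 ship[0->1]=1 prod=2 -> [15 6 8 1]
Step 9: demand=5,sold=1 ship[2->3]=1 ship[1->2]=1 ship[0->1]=1 prod=2 -> [16 6 8 1]
Step 10: demand=5,sold=1 ship[2->3]=1 ship[1->2]=1 ship[0->1]=1 prod=2 -> [17 6 8 1]
Step 11: demand=5,sold=1 ship[2->3]=1 ship[1->2]=1 ship[0->1]=1 prod=2 -> [18 6 8 1]
Step 12: demand=5,sold=1 ship[2->3]=1 ship[1->2]=1 ship[0->1]=1 prod=2 -> [19 6 8 1]
First stockout at step 4

4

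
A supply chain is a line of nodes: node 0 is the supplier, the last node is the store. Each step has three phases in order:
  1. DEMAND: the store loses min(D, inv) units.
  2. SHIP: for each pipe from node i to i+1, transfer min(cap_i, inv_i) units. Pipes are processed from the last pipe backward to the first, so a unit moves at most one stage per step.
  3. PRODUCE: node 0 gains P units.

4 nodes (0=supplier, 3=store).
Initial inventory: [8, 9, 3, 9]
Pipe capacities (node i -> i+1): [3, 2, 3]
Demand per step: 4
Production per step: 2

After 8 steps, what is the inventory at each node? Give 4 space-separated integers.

Step 1: demand=4,sold=4 ship[2->3]=3 ship[1->2]=2 ship[0->1]=3 prod=2 -> inv=[7 10 2 8]
Step 2: demand=4,sold=4 ship[2->3]=2 ship[1->2]=2 ship[0->1]=3 prod=2 -> inv=[6 11 2 6]
Step 3: demand=4,sold=4 ship[2->3]=2 ship[1->2]=2 ship[0->1]=3 prod=2 -> inv=[5 12 2 4]
Step 4: demand=4,sold=4 ship[2->3]=2 ship[1->2]=2 ship[0->1]=3 prod=2 -> inv=[4 13 2 2]
Step 5: demand=4,sold=2 ship[2->3]=2 ship[1->2]=2 ship[0->1]=3 prod=2 -> inv=[3 14 2 2]
Step 6: demand=4,sold=2 ship[2->3]=2 ship[1->2]=2 ship[0->1]=3 prod=2 -> inv=[2 15 2 2]
Step 7: demand=4,sold=2 ship[2->3]=2 ship[1->2]=2 ship[0->1]=2 prod=2 -> inv=[2 15 2 2]
Step 8: demand=4,sold=2 ship[2->3]=2 ship[1->2]=2 ship[0->1]=2 prod=2 -> inv=[2 15 2 2]

2 15 2 2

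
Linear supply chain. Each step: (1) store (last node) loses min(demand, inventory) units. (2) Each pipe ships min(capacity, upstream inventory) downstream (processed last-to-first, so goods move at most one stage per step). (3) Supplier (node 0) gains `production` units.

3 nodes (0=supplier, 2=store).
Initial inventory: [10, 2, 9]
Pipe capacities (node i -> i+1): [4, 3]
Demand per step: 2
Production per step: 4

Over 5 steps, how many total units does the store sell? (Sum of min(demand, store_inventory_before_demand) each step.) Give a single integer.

Step 1: sold=2 (running total=2) -> [10 4 9]
Step 2: sold=2 (running total=4) -> [10 5 10]
Step 3: sold=2 (running total=6) -> [10 6 11]
Step 4: sold=2 (running total=8) -> [10 7 12]
Step 5: sold=2 (running total=10) -> [10 8 13]

Answer: 10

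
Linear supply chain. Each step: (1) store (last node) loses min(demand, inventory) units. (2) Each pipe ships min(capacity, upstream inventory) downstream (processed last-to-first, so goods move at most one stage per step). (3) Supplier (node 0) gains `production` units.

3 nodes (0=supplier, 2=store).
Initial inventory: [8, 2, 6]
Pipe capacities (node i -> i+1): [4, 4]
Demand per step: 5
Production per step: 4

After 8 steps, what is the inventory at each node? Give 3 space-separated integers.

Step 1: demand=5,sold=5 ship[1->2]=2 ship[0->1]=4 prod=4 -> inv=[8 4 3]
Step 2: demand=5,sold=3 ship[1->2]=4 ship[0->1]=4 prod=4 -> inv=[8 4 4]
Step 3: demand=5,sold=4 ship[1->2]=4 ship[0->1]=4 prod=4 -> inv=[8 4 4]
Step 4: demand=5,sold=4 ship[1->2]=4 ship[0->1]=4 prod=4 -> inv=[8 4 4]
Step 5: demand=5,sold=4 ship[1->2]=4 ship[0->1]=4 prod=4 -> inv=[8 4 4]
Step 6: demand=5,sold=4 ship[1->2]=4 ship[0->1]=4 prod=4 -> inv=[8 4 4]
Step 7: demand=5,sold=4 ship[1->2]=4 ship[0->1]=4 prod=4 -> inv=[8 4 4]
Step 8: demand=5,sold=4 ship[1->2]=4 ship[0->1]=4 prod=4 -> inv=[8 4 4]

8 4 4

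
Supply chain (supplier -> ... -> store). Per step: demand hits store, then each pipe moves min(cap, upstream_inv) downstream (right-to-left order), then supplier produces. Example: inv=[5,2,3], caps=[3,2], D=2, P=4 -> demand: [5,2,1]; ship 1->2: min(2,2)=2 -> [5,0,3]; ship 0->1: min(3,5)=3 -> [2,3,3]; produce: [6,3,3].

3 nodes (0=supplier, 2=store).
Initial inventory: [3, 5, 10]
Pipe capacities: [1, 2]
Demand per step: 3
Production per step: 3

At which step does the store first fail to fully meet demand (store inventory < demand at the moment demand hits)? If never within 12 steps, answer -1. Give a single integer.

Step 1: demand=3,sold=3 ship[1->2]=2 ship[0->1]=1 prod=3 -> [5 4 9]
Step 2: demand=3,sold=3 ship[1->2]=2 ship[0->1]=1 prod=3 -> [7 3 8]
Step 3: demand=3,sold=3 ship[1->2]=2 ship[0->1]=1 prod=3 -> [9 2 7]
Step 4: demand=3,sold=3 ship[1->2]=2 ship[0->1]=1 prod=3 -> [11 1 6]
Step 5: demand=3,sold=3 ship[1->2]=1 ship[0->1]=1 prod=3 -> [13 1 4]
Step 6: demand=3,sold=3 ship[1->2]=1 ship[0->1]=1 prod=3 -> [15 1 2]
Step 7: demand=3,sold=2 ship[1->2]=1 ship[0->1]=1 prod=3 -> [17 1 1]
Step 8: demand=3,sold=1 ship[1->2]=1 ship[0->1]=1 prod=3 -> [19 1 1]
Step 9: demand=3,sold=1 ship[1->2]=1 ship[0->1]=1 prod=3 -> [21 1 1]
Step 10: demand=3,sold=1 ship[1->2]=1 ship[0->1]=1 prod=3 -> [23 1 1]
Step 11: demand=3,sold=1 ship[1->2]=1 ship[0->1]=1 prod=3 -> [25 1 1]
Step 12: demand=3,sold=1 ship[1->2]=1 ship[0->1]=1 prod=3 -> [27 1 1]
First stockout at step 7

7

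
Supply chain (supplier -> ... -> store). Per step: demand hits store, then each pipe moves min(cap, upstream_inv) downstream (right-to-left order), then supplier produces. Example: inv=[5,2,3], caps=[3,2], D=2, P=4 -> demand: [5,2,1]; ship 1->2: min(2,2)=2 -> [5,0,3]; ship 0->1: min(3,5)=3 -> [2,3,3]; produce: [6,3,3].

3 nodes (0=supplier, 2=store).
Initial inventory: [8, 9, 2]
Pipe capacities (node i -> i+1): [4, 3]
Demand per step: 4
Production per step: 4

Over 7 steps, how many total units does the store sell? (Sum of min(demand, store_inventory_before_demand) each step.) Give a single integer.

Step 1: sold=2 (running total=2) -> [8 10 3]
Step 2: sold=3 (running total=5) -> [8 11 3]
Step 3: sold=3 (running total=8) -> [8 12 3]
Step 4: sold=3 (running total=11) -> [8 13 3]
Step 5: sold=3 (running total=14) -> [8 14 3]
Step 6: sold=3 (running total=17) -> [8 15 3]
Step 7: sold=3 (running total=20) -> [8 16 3]

Answer: 20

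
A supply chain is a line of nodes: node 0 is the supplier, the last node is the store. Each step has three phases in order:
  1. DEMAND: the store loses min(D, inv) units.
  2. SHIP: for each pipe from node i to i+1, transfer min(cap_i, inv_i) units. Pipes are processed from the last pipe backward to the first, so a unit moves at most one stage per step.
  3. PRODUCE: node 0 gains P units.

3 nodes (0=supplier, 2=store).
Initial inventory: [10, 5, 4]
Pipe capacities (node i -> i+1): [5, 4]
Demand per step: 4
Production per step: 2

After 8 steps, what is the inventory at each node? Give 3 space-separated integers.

Step 1: demand=4,sold=4 ship[1->2]=4 ship[0->1]=5 prod=2 -> inv=[7 6 4]
Step 2: demand=4,sold=4 ship[1->2]=4 ship[0->1]=5 prod=2 -> inv=[4 7 4]
Step 3: demand=4,sold=4 ship[1->2]=4 ship[0->1]=4 prod=2 -> inv=[2 7 4]
Step 4: demand=4,sold=4 ship[1->2]=4 ship[0->1]=2 prod=2 -> inv=[2 5 4]
Step 5: demand=4,sold=4 ship[1->2]=4 ship[0->1]=2 prod=2 -> inv=[2 3 4]
Step 6: demand=4,sold=4 ship[1->2]=3 ship[0->1]=2 prod=2 -> inv=[2 2 3]
Step 7: demand=4,sold=3 ship[1->2]=2 ship[0->1]=2 prod=2 -> inv=[2 2 2]
Step 8: demand=4,sold=2 ship[1->2]=2 ship[0->1]=2 prod=2 -> inv=[2 2 2]

2 2 2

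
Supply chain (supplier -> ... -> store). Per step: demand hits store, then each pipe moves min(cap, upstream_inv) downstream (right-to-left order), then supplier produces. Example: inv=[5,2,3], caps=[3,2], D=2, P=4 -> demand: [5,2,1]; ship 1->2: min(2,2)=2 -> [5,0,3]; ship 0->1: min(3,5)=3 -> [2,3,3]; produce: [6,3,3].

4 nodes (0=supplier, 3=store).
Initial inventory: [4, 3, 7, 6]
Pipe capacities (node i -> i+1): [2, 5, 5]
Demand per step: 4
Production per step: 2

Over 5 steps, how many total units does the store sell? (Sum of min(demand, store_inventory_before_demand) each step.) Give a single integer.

Step 1: sold=4 (running total=4) -> [4 2 5 7]
Step 2: sold=4 (running total=8) -> [4 2 2 8]
Step 3: sold=4 (running total=12) -> [4 2 2 6]
Step 4: sold=4 (running total=16) -> [4 2 2 4]
Step 5: sold=4 (running total=20) -> [4 2 2 2]

Answer: 20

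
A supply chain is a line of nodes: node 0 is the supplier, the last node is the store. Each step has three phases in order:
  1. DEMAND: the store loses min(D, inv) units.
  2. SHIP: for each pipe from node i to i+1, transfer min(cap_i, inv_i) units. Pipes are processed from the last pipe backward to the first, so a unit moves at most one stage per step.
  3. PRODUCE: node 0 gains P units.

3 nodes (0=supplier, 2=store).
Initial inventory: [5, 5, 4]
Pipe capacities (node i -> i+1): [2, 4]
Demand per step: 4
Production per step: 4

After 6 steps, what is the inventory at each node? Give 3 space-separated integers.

Step 1: demand=4,sold=4 ship[1->2]=4 ship[0->1]=2 prod=4 -> inv=[7 3 4]
Step 2: demand=4,sold=4 ship[1->2]=3 ship[0->1]=2 prod=4 -> inv=[9 2 3]
Step 3: demand=4,sold=3 ship[1->2]=2 ship[0->1]=2 prod=4 -> inv=[11 2 2]
Step 4: demand=4,sold=2 ship[1->2]=2 ship[0->1]=2 prod=4 -> inv=[13 2 2]
Step 5: demand=4,sold=2 ship[1->2]=2 ship[0->1]=2 prod=4 -> inv=[15 2 2]
Step 6: demand=4,sold=2 ship[1->2]=2 ship[0->1]=2 prod=4 -> inv=[17 2 2]

17 2 2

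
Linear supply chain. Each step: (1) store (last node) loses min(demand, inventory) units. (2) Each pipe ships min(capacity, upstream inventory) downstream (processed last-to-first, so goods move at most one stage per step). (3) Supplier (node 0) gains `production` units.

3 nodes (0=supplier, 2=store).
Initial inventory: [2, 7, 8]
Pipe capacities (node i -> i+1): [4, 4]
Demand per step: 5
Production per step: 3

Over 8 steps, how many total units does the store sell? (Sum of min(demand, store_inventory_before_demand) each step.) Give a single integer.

Step 1: sold=5 (running total=5) -> [3 5 7]
Step 2: sold=5 (running total=10) -> [3 4 6]
Step 3: sold=5 (running total=15) -> [3 3 5]
Step 4: sold=5 (running total=20) -> [3 3 3]
Step 5: sold=3 (running total=23) -> [3 3 3]
Step 6: sold=3 (running total=26) -> [3 3 3]
Step 7: sold=3 (running total=29) -> [3 3 3]
Step 8: sold=3 (running total=32) -> [3 3 3]

Answer: 32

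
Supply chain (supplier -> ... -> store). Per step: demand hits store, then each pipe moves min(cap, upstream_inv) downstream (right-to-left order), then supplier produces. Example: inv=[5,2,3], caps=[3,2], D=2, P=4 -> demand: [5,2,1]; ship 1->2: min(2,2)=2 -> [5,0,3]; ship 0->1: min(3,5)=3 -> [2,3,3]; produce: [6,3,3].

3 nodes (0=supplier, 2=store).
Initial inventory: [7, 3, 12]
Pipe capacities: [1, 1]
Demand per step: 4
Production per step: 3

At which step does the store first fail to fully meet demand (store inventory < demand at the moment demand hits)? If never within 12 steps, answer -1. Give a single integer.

Step 1: demand=4,sold=4 ship[1->2]=1 ship[0->1]=1 prod=3 -> [9 3 9]
Step 2: demand=4,sold=4 ship[1->2]=1 ship[0->1]=1 prod=3 -> [11 3 6]
Step 3: demand=4,sold=4 ship[1->2]=1 ship[0->1]=1 prod=3 -> [13 3 3]
Step 4: demand=4,sold=3 ship[1->2]=1 ship[0->1]=1 prod=3 -> [15 3 1]
Step 5: demand=4,sold=1 ship[1->2]=1 ship[0->1]=1 prod=3 -> [17 3 1]
Step 6: demand=4,sold=1 ship[1->2]=1 ship[0->1]=1 prod=3 -> [19 3 1]
Step 7: demand=4,sold=1 ship[1->2]=1 ship[0->1]=1 prod=3 -> [21 3 1]
Step 8: demand=4,sold=1 ship[1->2]=1 ship[0->1]=1 prod=3 -> [23 3 1]
Step 9: demand=4,sold=1 ship[1->2]=1 ship[0->1]=1 prod=3 -> [25 3 1]
Step 10: demand=4,sold=1 ship[1->2]=1 ship[0->1]=1 prod=3 -> [27 3 1]
Step 11: demand=4,sold=1 ship[1->2]=1 ship[0->1]=1 prod=3 -> [29 3 1]
Step 12: demand=4,sold=1 ship[1->2]=1 ship[0->1]=1 prod=3 -> [31 3 1]
First stockout at step 4

4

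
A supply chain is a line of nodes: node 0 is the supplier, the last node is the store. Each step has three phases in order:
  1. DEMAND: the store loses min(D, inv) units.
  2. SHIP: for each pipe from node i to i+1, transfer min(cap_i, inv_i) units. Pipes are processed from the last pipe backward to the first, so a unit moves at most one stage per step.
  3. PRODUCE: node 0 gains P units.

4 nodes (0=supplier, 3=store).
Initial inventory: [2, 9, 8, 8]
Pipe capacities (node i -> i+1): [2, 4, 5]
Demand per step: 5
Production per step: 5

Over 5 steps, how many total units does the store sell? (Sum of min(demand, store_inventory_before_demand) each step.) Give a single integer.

Step 1: sold=5 (running total=5) -> [5 7 7 8]
Step 2: sold=5 (running total=10) -> [8 5 6 8]
Step 3: sold=5 (running total=15) -> [11 3 5 8]
Step 4: sold=5 (running total=20) -> [14 2 3 8]
Step 5: sold=5 (running total=25) -> [17 2 2 6]

Answer: 25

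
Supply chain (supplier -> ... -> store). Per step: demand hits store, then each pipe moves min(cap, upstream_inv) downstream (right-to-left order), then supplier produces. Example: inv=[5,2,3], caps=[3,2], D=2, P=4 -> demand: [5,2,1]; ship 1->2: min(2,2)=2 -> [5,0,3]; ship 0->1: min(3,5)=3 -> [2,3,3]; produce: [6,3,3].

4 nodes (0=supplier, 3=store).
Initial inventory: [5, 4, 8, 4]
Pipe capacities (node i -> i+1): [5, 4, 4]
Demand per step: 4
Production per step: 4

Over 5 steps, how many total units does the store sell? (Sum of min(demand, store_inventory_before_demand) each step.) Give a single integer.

Answer: 20

Derivation:
Step 1: sold=4 (running total=4) -> [4 5 8 4]
Step 2: sold=4 (running total=8) -> [4 5 8 4]
Step 3: sold=4 (running total=12) -> [4 5 8 4]
Step 4: sold=4 (running total=16) -> [4 5 8 4]
Step 5: sold=4 (running total=20) -> [4 5 8 4]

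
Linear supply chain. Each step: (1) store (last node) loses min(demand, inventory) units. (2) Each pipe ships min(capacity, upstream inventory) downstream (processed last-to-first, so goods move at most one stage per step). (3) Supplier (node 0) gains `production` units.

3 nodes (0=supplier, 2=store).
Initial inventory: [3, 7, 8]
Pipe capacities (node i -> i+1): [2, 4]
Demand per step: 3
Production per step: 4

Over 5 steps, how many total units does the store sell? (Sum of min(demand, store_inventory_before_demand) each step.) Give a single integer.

Step 1: sold=3 (running total=3) -> [5 5 9]
Step 2: sold=3 (running total=6) -> [7 3 10]
Step 3: sold=3 (running total=9) -> [9 2 10]
Step 4: sold=3 (running total=12) -> [11 2 9]
Step 5: sold=3 (running total=15) -> [13 2 8]

Answer: 15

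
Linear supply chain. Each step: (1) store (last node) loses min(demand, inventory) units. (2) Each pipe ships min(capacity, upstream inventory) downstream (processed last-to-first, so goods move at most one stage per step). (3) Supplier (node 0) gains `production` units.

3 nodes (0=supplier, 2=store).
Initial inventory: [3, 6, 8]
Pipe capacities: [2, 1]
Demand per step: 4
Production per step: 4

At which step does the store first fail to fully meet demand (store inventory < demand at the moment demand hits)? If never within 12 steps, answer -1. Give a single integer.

Step 1: demand=4,sold=4 ship[1->2]=1 ship[0->1]=2 prod=4 -> [5 7 5]
Step 2: demand=4,sold=4 ship[1->2]=1 ship[0->1]=2 prod=4 -> [7 8 2]
Step 3: demand=4,sold=2 ship[1->2]=1 ship[0->1]=2 prod=4 -> [9 9 1]
Step 4: demand=4,sold=1 ship[1->2]=1 ship[0->1]=2 prod=4 -> [11 10 1]
Step 5: demand=4,sold=1 ship[1->2]=1 ship[0->1]=2 prod=4 -> [13 11 1]
Step 6: demand=4,sold=1 ship[1->2]=1 ship[0->1]=2 prod=4 -> [15 12 1]
Step 7: demand=4,sold=1 ship[1->2]=1 ship[0->1]=2 prod=4 -> [17 13 1]
Step 8: demand=4,sold=1 ship[1->2]=1 ship[0->1]=2 prod=4 -> [19 14 1]
Step 9: demand=4,sold=1 ship[1->2]=1 ship[0->1]=2 prod=4 -> [21 15 1]
Step 10: demand=4,sold=1 ship[1->2]=1 ship[0->1]=2 prod=4 -> [23 16 1]
Step 11: demand=4,sold=1 ship[1->2]=1 ship[0->1]=2 prod=4 -> [25 17 1]
Step 12: demand=4,sold=1 ship[1->2]=1 ship[0->1]=2 prod=4 -> [27 18 1]
First stockout at step 3

3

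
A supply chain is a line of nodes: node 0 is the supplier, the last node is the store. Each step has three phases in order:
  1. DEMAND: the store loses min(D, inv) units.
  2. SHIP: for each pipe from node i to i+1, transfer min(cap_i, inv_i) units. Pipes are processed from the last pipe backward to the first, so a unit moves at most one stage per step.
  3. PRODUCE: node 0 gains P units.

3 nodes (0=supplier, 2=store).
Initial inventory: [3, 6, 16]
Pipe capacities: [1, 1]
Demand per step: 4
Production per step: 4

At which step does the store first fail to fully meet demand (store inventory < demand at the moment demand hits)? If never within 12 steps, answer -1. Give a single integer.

Step 1: demand=4,sold=4 ship[1->2]=1 ship[0->1]=1 prod=4 -> [6 6 13]
Step 2: demand=4,sold=4 ship[1->2]=1 ship[0->1]=1 prod=4 -> [9 6 10]
Step 3: demand=4,sold=4 ship[1->2]=1 ship[0->1]=1 prod=4 -> [12 6 7]
Step 4: demand=4,sold=4 ship[1->2]=1 ship[0->1]=1 prod=4 -> [15 6 4]
Step 5: demand=4,sold=4 ship[1->2]=1 ship[0->1]=1 prod=4 -> [18 6 1]
Step 6: demand=4,sold=1 ship[1->2]=1 ship[0->1]=1 prod=4 -> [21 6 1]
Step 7: demand=4,sold=1 ship[1->2]=1 ship[0->1]=1 prod=4 -> [24 6 1]
Step 8: demand=4,sold=1 ship[1->2]=1 ship[0->1]=1 prod=4 -> [27 6 1]
Step 9: demand=4,sold=1 ship[1->2]=1 ship[0->1]=1 prod=4 -> [30 6 1]
Step 10: demand=4,sold=1 ship[1->2]=1 ship[0->1]=1 prod=4 -> [33 6 1]
Step 11: demand=4,sold=1 ship[1->2]=1 ship[0->1]=1 prod=4 -> [36 6 1]
Step 12: demand=4,sold=1 ship[1->2]=1 ship[0->1]=1 prod=4 -> [39 6 1]
First stockout at step 6

6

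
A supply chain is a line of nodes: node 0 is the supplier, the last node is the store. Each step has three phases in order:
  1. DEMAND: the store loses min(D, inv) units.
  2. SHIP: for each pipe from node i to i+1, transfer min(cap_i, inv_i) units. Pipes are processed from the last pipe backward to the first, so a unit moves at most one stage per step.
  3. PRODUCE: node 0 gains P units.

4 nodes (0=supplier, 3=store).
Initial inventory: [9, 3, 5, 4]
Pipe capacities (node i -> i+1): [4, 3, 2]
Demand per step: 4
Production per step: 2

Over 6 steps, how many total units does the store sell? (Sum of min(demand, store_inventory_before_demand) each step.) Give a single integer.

Step 1: sold=4 (running total=4) -> [7 4 6 2]
Step 2: sold=2 (running total=6) -> [5 5 7 2]
Step 3: sold=2 (running total=8) -> [3 6 8 2]
Step 4: sold=2 (running total=10) -> [2 6 9 2]
Step 5: sold=2 (running total=12) -> [2 5 10 2]
Step 6: sold=2 (running total=14) -> [2 4 11 2]

Answer: 14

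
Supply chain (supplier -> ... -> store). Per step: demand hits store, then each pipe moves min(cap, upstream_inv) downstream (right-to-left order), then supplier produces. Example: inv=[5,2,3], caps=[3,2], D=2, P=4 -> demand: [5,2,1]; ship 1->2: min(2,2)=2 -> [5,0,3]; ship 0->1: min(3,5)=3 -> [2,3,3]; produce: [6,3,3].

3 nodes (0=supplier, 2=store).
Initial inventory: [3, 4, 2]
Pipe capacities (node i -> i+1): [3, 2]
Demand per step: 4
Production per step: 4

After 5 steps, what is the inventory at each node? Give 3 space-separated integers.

Step 1: demand=4,sold=2 ship[1->2]=2 ship[0->1]=3 prod=4 -> inv=[4 5 2]
Step 2: demand=4,sold=2 ship[1->2]=2 ship[0->1]=3 prod=4 -> inv=[5 6 2]
Step 3: demand=4,sold=2 ship[1->2]=2 ship[0->1]=3 prod=4 -> inv=[6 7 2]
Step 4: demand=4,sold=2 ship[1->2]=2 ship[0->1]=3 prod=4 -> inv=[7 8 2]
Step 5: demand=4,sold=2 ship[1->2]=2 ship[0->1]=3 prod=4 -> inv=[8 9 2]

8 9 2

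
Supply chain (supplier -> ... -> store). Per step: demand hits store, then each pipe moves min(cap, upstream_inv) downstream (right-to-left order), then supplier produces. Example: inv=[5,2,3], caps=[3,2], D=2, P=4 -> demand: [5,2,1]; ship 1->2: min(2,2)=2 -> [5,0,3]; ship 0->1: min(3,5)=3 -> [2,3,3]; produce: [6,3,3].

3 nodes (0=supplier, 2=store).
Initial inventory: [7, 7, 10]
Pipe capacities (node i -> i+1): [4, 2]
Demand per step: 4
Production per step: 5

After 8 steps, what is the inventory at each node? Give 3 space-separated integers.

Step 1: demand=4,sold=4 ship[1->2]=2 ship[0->1]=4 prod=5 -> inv=[8 9 8]
Step 2: demand=4,sold=4 ship[1->2]=2 ship[0->1]=4 prod=5 -> inv=[9 11 6]
Step 3: demand=4,sold=4 ship[1->2]=2 ship[0->1]=4 prod=5 -> inv=[10 13 4]
Step 4: demand=4,sold=4 ship[1->2]=2 ship[0->1]=4 prod=5 -> inv=[11 15 2]
Step 5: demand=4,sold=2 ship[1->2]=2 ship[0->1]=4 prod=5 -> inv=[12 17 2]
Step 6: demand=4,sold=2 ship[1->2]=2 ship[0->1]=4 prod=5 -> inv=[13 19 2]
Step 7: demand=4,sold=2 ship[1->2]=2 ship[0->1]=4 prod=5 -> inv=[14 21 2]
Step 8: demand=4,sold=2 ship[1->2]=2 ship[0->1]=4 prod=5 -> inv=[15 23 2]

15 23 2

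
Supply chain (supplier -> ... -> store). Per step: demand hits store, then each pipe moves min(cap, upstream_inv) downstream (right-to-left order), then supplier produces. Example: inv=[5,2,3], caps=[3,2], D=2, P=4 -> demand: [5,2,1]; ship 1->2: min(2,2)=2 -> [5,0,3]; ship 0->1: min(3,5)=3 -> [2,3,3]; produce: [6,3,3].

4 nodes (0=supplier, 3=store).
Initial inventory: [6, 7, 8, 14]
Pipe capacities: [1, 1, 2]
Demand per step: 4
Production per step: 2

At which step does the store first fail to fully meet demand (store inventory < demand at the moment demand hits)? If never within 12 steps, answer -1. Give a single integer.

Step 1: demand=4,sold=4 ship[2->3]=2 ship[1->2]=1 ship[0->1]=1 prod=2 -> [7 7 7 12]
Step 2: demand=4,sold=4 ship[2->3]=2 ship[1->2]=1 ship[0->1]=1 prod=2 -> [8 7 6 10]
Step 3: demand=4,sold=4 ship[2->3]=2 ship[1->2]=1 ship[0->1]=1 prod=2 -> [9 7 5 8]
Step 4: demand=4,sold=4 ship[2->3]=2 ship[1->2]=1 ship[0->1]=1 prod=2 -> [10 7 4 6]
Step 5: demand=4,sold=4 ship[2->3]=2 ship[1->2]=1 ship[0->1]=1 prod=2 -> [11 7 3 4]
Step 6: demand=4,sold=4 ship[2->3]=2 ship[1->2]=1 ship[0->1]=1 prod=2 -> [12 7 2 2]
Step 7: demand=4,sold=2 ship[2->3]=2 ship[1->2]=1 ship[0->1]=1 prod=2 -> [13 7 1 2]
Step 8: demand=4,sold=2 ship[2->3]=1 ship[1->2]=1 ship[0->1]=1 prod=2 -> [14 7 1 1]
Step 9: demand=4,sold=1 ship[2->3]=1 ship[1->2]=1 ship[0->1]=1 prod=2 -> [15 7 1 1]
Step 10: demand=4,sold=1 ship[2->3]=1 ship[1->2]=1 ship[0->1]=1 prod=2 -> [16 7 1 1]
Step 11: demand=4,sold=1 ship[2->3]=1 ship[1->2]=1 ship[0->1]=1 prod=2 -> [17 7 1 1]
Step 12: demand=4,sold=1 ship[2->3]=1 ship[1->2]=1 ship[0->1]=1 prod=2 -> [18 7 1 1]
First stockout at step 7

7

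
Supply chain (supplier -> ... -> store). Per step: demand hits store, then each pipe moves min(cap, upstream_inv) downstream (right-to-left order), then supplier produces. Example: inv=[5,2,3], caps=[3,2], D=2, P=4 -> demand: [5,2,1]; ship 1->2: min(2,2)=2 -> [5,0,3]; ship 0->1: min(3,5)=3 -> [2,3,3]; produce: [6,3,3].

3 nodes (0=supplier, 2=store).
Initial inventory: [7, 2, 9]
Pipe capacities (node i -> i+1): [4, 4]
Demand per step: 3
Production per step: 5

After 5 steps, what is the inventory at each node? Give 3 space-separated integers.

Step 1: demand=3,sold=3 ship[1->2]=2 ship[0->1]=4 prod=5 -> inv=[8 4 8]
Step 2: demand=3,sold=3 ship[1->2]=4 ship[0->1]=4 prod=5 -> inv=[9 4 9]
Step 3: demand=3,sold=3 ship[1->2]=4 ship[0->1]=4 prod=5 -> inv=[10 4 10]
Step 4: demand=3,sold=3 ship[1->2]=4 ship[0->1]=4 prod=5 -> inv=[11 4 11]
Step 5: demand=3,sold=3 ship[1->2]=4 ship[0->1]=4 prod=5 -> inv=[12 4 12]

12 4 12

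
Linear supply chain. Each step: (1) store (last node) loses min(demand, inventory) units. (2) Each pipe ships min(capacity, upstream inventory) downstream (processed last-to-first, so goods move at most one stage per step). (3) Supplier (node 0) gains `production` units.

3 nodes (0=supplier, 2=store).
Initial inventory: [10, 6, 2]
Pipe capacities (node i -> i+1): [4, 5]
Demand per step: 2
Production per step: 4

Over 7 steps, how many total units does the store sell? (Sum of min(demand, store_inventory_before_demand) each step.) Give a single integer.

Step 1: sold=2 (running total=2) -> [10 5 5]
Step 2: sold=2 (running total=4) -> [10 4 8]
Step 3: sold=2 (running total=6) -> [10 4 10]
Step 4: sold=2 (running total=8) -> [10 4 12]
Step 5: sold=2 (running total=10) -> [10 4 14]
Step 6: sold=2 (running total=12) -> [10 4 16]
Step 7: sold=2 (running total=14) -> [10 4 18]

Answer: 14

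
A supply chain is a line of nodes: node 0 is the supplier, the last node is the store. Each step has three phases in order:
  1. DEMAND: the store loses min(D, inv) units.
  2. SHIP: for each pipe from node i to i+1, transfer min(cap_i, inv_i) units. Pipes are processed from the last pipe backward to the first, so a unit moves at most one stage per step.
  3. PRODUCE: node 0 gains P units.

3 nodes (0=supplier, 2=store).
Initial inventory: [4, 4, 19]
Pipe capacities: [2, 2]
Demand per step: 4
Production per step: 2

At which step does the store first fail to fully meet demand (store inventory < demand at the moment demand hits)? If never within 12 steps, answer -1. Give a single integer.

Step 1: demand=4,sold=4 ship[1->2]=2 ship[0->1]=2 prod=2 -> [4 4 17]
Step 2: demand=4,sold=4 ship[1->2]=2 ship[0->1]=2 prod=2 -> [4 4 15]
Step 3: demand=4,sold=4 ship[1->2]=2 ship[0->1]=2 prod=2 -> [4 4 13]
Step 4: demand=4,sold=4 ship[1->2]=2 ship[0->1]=2 prod=2 -> [4 4 11]
Step 5: demand=4,sold=4 ship[1->2]=2 ship[0->1]=2 prod=2 -> [4 4 9]
Step 6: demand=4,sold=4 ship[1->2]=2 ship[0->1]=2 prod=2 -> [4 4 7]
Step 7: demand=4,sold=4 ship[1->2]=2 ship[0->1]=2 prod=2 -> [4 4 5]
Step 8: demand=4,sold=4 ship[1->2]=2 ship[0->1]=2 prod=2 -> [4 4 3]
Step 9: demand=4,sold=3 ship[1->2]=2 ship[0->1]=2 prod=2 -> [4 4 2]
Step 10: demand=4,sold=2 ship[1->2]=2 ship[0->1]=2 prod=2 -> [4 4 2]
Step 11: demand=4,sold=2 ship[1->2]=2 ship[0->1]=2 prod=2 -> [4 4 2]
Step 12: demand=4,sold=2 ship[1->2]=2 ship[0->1]=2 prod=2 -> [4 4 2]
First stockout at step 9

9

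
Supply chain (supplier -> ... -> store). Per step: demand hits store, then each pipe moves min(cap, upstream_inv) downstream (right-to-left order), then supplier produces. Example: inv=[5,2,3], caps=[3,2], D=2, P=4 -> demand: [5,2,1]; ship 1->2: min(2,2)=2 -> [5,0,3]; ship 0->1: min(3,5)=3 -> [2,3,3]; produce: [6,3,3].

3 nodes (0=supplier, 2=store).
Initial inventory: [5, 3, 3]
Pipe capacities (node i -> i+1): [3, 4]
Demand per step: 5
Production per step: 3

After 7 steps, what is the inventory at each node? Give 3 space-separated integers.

Step 1: demand=5,sold=3 ship[1->2]=3 ship[0->1]=3 prod=3 -> inv=[5 3 3]
Step 2: demand=5,sold=3 ship[1->2]=3 ship[0->1]=3 prod=3 -> inv=[5 3 3]
Step 3: demand=5,sold=3 ship[1->2]=3 ship[0->1]=3 prod=3 -> inv=[5 3 3]
Step 4: demand=5,sold=3 ship[1->2]=3 ship[0->1]=3 prod=3 -> inv=[5 3 3]
Step 5: demand=5,sold=3 ship[1->2]=3 ship[0->1]=3 prod=3 -> inv=[5 3 3]
Step 6: demand=5,sold=3 ship[1->2]=3 ship[0->1]=3 prod=3 -> inv=[5 3 3]
Step 7: demand=5,sold=3 ship[1->2]=3 ship[0->1]=3 prod=3 -> inv=[5 3 3]

5 3 3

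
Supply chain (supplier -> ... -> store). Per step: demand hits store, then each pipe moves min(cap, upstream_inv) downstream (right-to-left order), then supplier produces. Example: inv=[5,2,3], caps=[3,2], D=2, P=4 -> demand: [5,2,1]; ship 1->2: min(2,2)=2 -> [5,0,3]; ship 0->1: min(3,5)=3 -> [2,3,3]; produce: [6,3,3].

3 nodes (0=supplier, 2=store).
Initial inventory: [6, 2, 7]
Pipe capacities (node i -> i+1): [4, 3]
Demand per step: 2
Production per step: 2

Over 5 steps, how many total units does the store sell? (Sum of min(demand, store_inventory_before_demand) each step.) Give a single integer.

Answer: 10

Derivation:
Step 1: sold=2 (running total=2) -> [4 4 7]
Step 2: sold=2 (running total=4) -> [2 5 8]
Step 3: sold=2 (running total=6) -> [2 4 9]
Step 4: sold=2 (running total=8) -> [2 3 10]
Step 5: sold=2 (running total=10) -> [2 2 11]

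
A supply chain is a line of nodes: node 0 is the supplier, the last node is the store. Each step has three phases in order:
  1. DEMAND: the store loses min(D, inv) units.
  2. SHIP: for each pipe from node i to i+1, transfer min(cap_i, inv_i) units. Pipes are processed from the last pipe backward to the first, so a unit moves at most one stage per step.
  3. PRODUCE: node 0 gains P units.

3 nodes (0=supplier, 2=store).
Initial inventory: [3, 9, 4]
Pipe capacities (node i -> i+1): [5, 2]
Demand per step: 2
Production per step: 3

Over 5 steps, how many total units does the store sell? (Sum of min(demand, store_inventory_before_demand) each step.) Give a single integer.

Answer: 10

Derivation:
Step 1: sold=2 (running total=2) -> [3 10 4]
Step 2: sold=2 (running total=4) -> [3 11 4]
Step 3: sold=2 (running total=6) -> [3 12 4]
Step 4: sold=2 (running total=8) -> [3 13 4]
Step 5: sold=2 (running total=10) -> [3 14 4]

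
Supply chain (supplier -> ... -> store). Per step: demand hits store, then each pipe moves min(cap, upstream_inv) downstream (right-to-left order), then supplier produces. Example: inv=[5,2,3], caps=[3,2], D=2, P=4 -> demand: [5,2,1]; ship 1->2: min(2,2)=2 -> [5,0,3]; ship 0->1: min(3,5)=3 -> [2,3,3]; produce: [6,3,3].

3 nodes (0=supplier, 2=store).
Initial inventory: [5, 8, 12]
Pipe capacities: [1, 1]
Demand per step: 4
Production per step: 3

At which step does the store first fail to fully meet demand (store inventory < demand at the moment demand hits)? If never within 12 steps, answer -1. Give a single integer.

Step 1: demand=4,sold=4 ship[1->2]=1 ship[0->1]=1 prod=3 -> [7 8 9]
Step 2: demand=4,sold=4 ship[1->2]=1 ship[0->1]=1 prod=3 -> [9 8 6]
Step 3: demand=4,sold=4 ship[1->2]=1 ship[0->1]=1 prod=3 -> [11 8 3]
Step 4: demand=4,sold=3 ship[1->2]=1 ship[0->1]=1 prod=3 -> [13 8 1]
Step 5: demand=4,sold=1 ship[1->2]=1 ship[0->1]=1 prod=3 -> [15 8 1]
Step 6: demand=4,sold=1 ship[1->2]=1 ship[0->1]=1 prod=3 -> [17 8 1]
Step 7: demand=4,sold=1 ship[1->2]=1 ship[0->1]=1 prod=3 -> [19 8 1]
Step 8: demand=4,sold=1 ship[1->2]=1 ship[0->1]=1 prod=3 -> [21 8 1]
Step 9: demand=4,sold=1 ship[1->2]=1 ship[0->1]=1 prod=3 -> [23 8 1]
Step 10: demand=4,sold=1 ship[1->2]=1 ship[0->1]=1 prod=3 -> [25 8 1]
Step 11: demand=4,sold=1 ship[1->2]=1 ship[0->1]=1 prod=3 -> [27 8 1]
Step 12: demand=4,sold=1 ship[1->2]=1 ship[0->1]=1 prod=3 -> [29 8 1]
First stockout at step 4

4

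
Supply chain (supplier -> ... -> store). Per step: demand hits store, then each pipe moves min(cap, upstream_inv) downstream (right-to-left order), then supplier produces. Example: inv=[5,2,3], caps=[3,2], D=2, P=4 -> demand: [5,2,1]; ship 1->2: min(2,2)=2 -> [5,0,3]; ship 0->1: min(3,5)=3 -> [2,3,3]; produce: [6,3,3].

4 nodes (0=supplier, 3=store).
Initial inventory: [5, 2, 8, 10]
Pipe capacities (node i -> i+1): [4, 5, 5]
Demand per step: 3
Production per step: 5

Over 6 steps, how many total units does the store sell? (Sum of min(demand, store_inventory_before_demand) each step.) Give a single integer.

Answer: 18

Derivation:
Step 1: sold=3 (running total=3) -> [6 4 5 12]
Step 2: sold=3 (running total=6) -> [7 4 4 14]
Step 3: sold=3 (running total=9) -> [8 4 4 15]
Step 4: sold=3 (running total=12) -> [9 4 4 16]
Step 5: sold=3 (running total=15) -> [10 4 4 17]
Step 6: sold=3 (running total=18) -> [11 4 4 18]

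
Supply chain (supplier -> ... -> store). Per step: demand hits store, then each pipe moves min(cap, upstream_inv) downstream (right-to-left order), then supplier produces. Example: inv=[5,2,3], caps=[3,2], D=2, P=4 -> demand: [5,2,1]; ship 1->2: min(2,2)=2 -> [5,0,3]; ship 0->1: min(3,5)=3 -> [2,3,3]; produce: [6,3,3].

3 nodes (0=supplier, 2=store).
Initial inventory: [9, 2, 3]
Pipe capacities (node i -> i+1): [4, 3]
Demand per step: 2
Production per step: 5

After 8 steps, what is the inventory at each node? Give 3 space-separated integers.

Step 1: demand=2,sold=2 ship[1->2]=2 ship[0->1]=4 prod=5 -> inv=[10 4 3]
Step 2: demand=2,sold=2 ship[1->2]=3 ship[0->1]=4 prod=5 -> inv=[11 5 4]
Step 3: demand=2,sold=2 ship[1->2]=3 ship[0->1]=4 prod=5 -> inv=[12 6 5]
Step 4: demand=2,sold=2 ship[1->2]=3 ship[0->1]=4 prod=5 -> inv=[13 7 6]
Step 5: demand=2,sold=2 ship[1->2]=3 ship[0->1]=4 prod=5 -> inv=[14 8 7]
Step 6: demand=2,sold=2 ship[1->2]=3 ship[0->1]=4 prod=5 -> inv=[15 9 8]
Step 7: demand=2,sold=2 ship[1->2]=3 ship[0->1]=4 prod=5 -> inv=[16 10 9]
Step 8: demand=2,sold=2 ship[1->2]=3 ship[0->1]=4 prod=5 -> inv=[17 11 10]

17 11 10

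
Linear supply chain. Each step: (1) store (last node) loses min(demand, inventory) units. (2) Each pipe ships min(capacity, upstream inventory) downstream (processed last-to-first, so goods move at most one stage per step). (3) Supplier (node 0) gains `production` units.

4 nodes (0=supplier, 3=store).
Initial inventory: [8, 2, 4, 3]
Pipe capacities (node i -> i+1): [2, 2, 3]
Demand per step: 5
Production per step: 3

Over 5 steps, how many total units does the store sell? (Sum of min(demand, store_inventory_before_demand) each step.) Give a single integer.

Answer: 13

Derivation:
Step 1: sold=3 (running total=3) -> [9 2 3 3]
Step 2: sold=3 (running total=6) -> [10 2 2 3]
Step 3: sold=3 (running total=9) -> [11 2 2 2]
Step 4: sold=2 (running total=11) -> [12 2 2 2]
Step 5: sold=2 (running total=13) -> [13 2 2 2]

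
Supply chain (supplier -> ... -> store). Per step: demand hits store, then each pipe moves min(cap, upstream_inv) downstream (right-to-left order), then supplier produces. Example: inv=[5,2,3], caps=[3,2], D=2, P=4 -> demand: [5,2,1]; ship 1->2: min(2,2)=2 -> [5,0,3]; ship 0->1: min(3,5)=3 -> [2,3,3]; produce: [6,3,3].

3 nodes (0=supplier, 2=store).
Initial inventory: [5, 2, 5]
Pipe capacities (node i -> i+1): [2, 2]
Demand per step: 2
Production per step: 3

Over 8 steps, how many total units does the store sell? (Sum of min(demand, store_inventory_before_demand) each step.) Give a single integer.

Step 1: sold=2 (running total=2) -> [6 2 5]
Step 2: sold=2 (running total=4) -> [7 2 5]
Step 3: sold=2 (running total=6) -> [8 2 5]
Step 4: sold=2 (running total=8) -> [9 2 5]
Step 5: sold=2 (running total=10) -> [10 2 5]
Step 6: sold=2 (running total=12) -> [11 2 5]
Step 7: sold=2 (running total=14) -> [12 2 5]
Step 8: sold=2 (running total=16) -> [13 2 5]

Answer: 16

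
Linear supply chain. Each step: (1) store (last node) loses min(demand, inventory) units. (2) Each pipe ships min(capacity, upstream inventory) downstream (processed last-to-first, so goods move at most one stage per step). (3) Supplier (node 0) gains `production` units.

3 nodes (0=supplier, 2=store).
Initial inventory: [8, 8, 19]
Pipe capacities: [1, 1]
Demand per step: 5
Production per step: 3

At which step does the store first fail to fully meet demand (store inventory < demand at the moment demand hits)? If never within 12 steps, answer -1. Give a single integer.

Step 1: demand=5,sold=5 ship[1->2]=1 ship[0->1]=1 prod=3 -> [10 8 15]
Step 2: demand=5,sold=5 ship[1->2]=1 ship[0->1]=1 prod=3 -> [12 8 11]
Step 3: demand=5,sold=5 ship[1->2]=1 ship[0->1]=1 prod=3 -> [14 8 7]
Step 4: demand=5,sold=5 ship[1->2]=1 ship[0->1]=1 prod=3 -> [16 8 3]
Step 5: demand=5,sold=3 ship[1->2]=1 ship[0->1]=1 prod=3 -> [18 8 1]
Step 6: demand=5,sold=1 ship[1->2]=1 ship[0->1]=1 prod=3 -> [20 8 1]
Step 7: demand=5,sold=1 ship[1->2]=1 ship[0->1]=1 prod=3 -> [22 8 1]
Step 8: demand=5,sold=1 ship[1->2]=1 ship[0->1]=1 prod=3 -> [24 8 1]
Step 9: demand=5,sold=1 ship[1->2]=1 ship[0->1]=1 prod=3 -> [26 8 1]
Step 10: demand=5,sold=1 ship[1->2]=1 ship[0->1]=1 prod=3 -> [28 8 1]
Step 11: demand=5,sold=1 ship[1->2]=1 ship[0->1]=1 prod=3 -> [30 8 1]
Step 12: demand=5,sold=1 ship[1->2]=1 ship[0->1]=1 prod=3 -> [32 8 1]
First stockout at step 5

5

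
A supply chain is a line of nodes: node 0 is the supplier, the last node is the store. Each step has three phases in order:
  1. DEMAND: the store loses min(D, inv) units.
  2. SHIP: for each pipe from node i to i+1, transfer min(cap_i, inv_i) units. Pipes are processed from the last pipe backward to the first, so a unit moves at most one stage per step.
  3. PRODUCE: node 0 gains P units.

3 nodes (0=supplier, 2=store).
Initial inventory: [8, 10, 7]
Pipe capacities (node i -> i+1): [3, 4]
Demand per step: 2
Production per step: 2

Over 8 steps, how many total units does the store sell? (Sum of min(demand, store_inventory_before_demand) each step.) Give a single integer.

Step 1: sold=2 (running total=2) -> [7 9 9]
Step 2: sold=2 (running total=4) -> [6 8 11]
Step 3: sold=2 (running total=6) -> [5 7 13]
Step 4: sold=2 (running total=8) -> [4 6 15]
Step 5: sold=2 (running total=10) -> [3 5 17]
Step 6: sold=2 (running total=12) -> [2 4 19]
Step 7: sold=2 (running total=14) -> [2 2 21]
Step 8: sold=2 (running total=16) -> [2 2 21]

Answer: 16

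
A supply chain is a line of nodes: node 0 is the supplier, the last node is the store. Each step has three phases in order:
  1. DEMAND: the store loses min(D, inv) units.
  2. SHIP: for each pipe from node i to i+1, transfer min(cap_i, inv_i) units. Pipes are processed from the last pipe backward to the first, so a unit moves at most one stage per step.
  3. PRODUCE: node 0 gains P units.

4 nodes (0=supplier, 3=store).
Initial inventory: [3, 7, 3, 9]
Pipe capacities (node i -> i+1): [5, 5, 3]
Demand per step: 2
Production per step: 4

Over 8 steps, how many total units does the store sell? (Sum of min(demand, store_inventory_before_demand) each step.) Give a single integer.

Answer: 16

Derivation:
Step 1: sold=2 (running total=2) -> [4 5 5 10]
Step 2: sold=2 (running total=4) -> [4 4 7 11]
Step 3: sold=2 (running total=6) -> [4 4 8 12]
Step 4: sold=2 (running total=8) -> [4 4 9 13]
Step 5: sold=2 (running total=10) -> [4 4 10 14]
Step 6: sold=2 (running total=12) -> [4 4 11 15]
Step 7: sold=2 (running total=14) -> [4 4 12 16]
Step 8: sold=2 (running total=16) -> [4 4 13 17]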